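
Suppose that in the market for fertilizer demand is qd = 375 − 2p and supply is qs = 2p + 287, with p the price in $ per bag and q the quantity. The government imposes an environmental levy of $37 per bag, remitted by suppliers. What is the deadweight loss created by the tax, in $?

Before the tax: set 375 − 2p = 2p + 287 → p* = $22, q* = 331.
With the tax collected from suppliers, supply shifts: qs = 2(p − 37) + 287.
Solving gives q = 294 with consumers paying $40.5 and suppliers receiving $3.5 (the $37 wedge).
Quantity falls by |ΔQ| = |331 − 294| = 37.
DWL = ½ · t · |ΔQ| = ½ · 37 · 37 = $684.5.

Deadweight loss = $684.5.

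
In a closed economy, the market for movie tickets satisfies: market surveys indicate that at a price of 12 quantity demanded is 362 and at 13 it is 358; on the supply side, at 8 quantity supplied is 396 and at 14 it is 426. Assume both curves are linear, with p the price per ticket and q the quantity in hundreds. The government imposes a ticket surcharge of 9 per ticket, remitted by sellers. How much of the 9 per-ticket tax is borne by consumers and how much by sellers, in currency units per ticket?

Consumers bear 5 per ticket; sellers bear 4 per ticket.

Demand slope: (358 − 362)/(13 − 12) = -4, so qd = 410 − 4p.
Supply slope: (426 − 396)/(14 − 8) = 5, so qs = 5p + 356.
Before the tax: set 410 − 4p = 5p + 356 → p* = 6, q* = 386.
With the tax collected from sellers, supply shifts: qs = 5(p − 9) + 356.
New equilibrium: consumers pay 11, sellers receive 2, q = 366. (Wedge: pb − ps = 9.)
Burden on consumers: 5; on sellers: 4. (They sum to 9.)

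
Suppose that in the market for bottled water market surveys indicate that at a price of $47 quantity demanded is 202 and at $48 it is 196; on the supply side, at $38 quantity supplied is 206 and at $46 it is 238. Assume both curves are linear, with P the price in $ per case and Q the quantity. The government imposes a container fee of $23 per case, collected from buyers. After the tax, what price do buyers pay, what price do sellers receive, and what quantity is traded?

Buyers pay $52.2; sellers receive $29.2; quantity = 170.8.

Demand slope: (196 − 202)/(48 − 47) = -6, so Qd = 484 − 6P.
Supply slope: (238 − 206)/(46 − 38) = 4, so Qs = 4P + 54.
Without the tax, 484 − 6P = 4P + 54 gives 10P = 430, so P* = $43 and Q* = 226.
With the tax collected from buyers, demand (in seller-price terms) shifts: Qd = 484 − 6(P + 23).
Solving gives Q = 170.8 with buyers paying $52.2 and sellers receiving $29.2 (the $23 wedge).
The less price-elastic side of the market bears the larger share of a per-unit tax.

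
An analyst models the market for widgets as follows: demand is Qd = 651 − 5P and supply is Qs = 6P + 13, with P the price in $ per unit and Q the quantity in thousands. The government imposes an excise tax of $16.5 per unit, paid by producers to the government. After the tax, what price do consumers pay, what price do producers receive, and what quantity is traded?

Before the tax: set 651 − 5P = 6P + 13 → P* = $58, Q* = 361.
With the tax collected from producers, supply shifts: Qs = 6(P − 16.5) + 13.
Solving gives Q = 316 with consumers paying $67 and producers receiving $50.5 (the $16.5 wedge).
The less price-elastic side of the market bears the larger share of a per-unit tax.

Consumers pay $67; producers receive $50.5; quantity = 316.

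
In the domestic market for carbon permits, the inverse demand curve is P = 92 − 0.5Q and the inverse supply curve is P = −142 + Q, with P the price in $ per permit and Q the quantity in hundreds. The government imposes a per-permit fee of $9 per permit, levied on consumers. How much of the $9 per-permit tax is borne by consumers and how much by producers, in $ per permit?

Consumers bear $3 per permit; producers bear $6 per permit.

Inverting to Q(P) form: Qd = 184 − 2P; Qs = P + 142.
Without the tax, 184 − 2P = P + 142 gives 3P = 42, so P* = $14 and Q* = 156.
With the tax collected from consumers, demand (in seller-price terms) shifts: Qd = 184 − 2(P + 9).
Solving gives Q = 150 with consumers paying $17 and producers receiving $8 (the $9 wedge).
Burden on consumers: $3; on producers: $6. (They sum to $9.)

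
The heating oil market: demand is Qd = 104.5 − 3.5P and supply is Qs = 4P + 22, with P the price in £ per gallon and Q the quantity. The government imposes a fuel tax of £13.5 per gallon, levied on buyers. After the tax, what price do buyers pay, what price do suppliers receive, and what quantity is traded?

Buyers pay £18.2; suppliers receive £4.7; quantity = 40.8.

Before the tax: set 104.5 − 3.5P = 4P + 22 → P* = £11, Q* = 66.
With the tax collected from buyers, demand (in seller-price terms) shifts: Qd = 104.5 − 3.5(P + 13.5).
Solving gives Q = 40.8 with buyers paying £18.2 and suppliers receiving £4.7 (the £13.5 wedge).
The less price-elastic side of the market bears the larger share of a per-unit tax.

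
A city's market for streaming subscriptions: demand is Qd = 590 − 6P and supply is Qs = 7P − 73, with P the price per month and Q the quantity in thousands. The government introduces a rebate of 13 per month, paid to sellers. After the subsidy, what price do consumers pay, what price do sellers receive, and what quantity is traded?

Before the subsidy: set 590 − 6P = 7P − 73 → P* = 51, Q* = 284.
With a per-unit subsidy paid to sellers, each receives P + 13 per unit sold, so supply becomes Qs = 7(P + 13) − 73.
New equilibrium: consumers pay 44, sellers receive 57, Q = 326. (Wedge: Pb − Ps = −13.)

Consumers pay 44; sellers receive 57; quantity = 326.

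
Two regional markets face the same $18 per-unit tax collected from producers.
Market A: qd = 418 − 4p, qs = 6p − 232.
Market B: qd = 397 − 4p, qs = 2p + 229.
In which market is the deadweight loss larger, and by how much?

Market A, by $172.8.

Market A: pre-tax p* = $65, q* = 158; post-tax q = 114.8; deadweight loss = $388.8.
Market B: pre-tax p* = $28, q* = 285; post-tax q = 261; deadweight loss = $216.
Difference: $388.8 vs $216 → market A is larger by $172.8.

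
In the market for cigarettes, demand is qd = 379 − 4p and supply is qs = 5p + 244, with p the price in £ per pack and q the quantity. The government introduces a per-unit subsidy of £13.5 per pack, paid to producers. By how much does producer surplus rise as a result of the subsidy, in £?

Producer surplus rises by £2004.

Before the subsidy: set 379 − 4p = 5p + 244 → p* = £15, q* = 319.
With a per-unit subsidy paid to producers, each receives p + 13.5 per unit sold, so supply becomes qs = 5(p + 13.5) + 244.
Solving gives q = 349 with consumers paying £7.5 and producers receiving £21 (the £13.5 wedge).
ΔPS is the trapezoid between Q = 349 and Q = 319 of height £6: ½ · (319 + 349) · 6 = £2004.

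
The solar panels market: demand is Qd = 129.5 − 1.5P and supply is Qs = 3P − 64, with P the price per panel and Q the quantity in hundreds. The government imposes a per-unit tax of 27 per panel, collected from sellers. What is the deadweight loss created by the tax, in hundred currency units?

Deadweight loss = 364.5 hundred.

Without the tax, 129.5 − 1.5P = 3P − 64 gives 4.5P = 193.5, so P* = 43 and Q* = 65.
With the tax collected from sellers, supply shifts: Qs = 3(P − 27) − 64.
Solving gives Q = 38 with consumers paying 61 and sellers receiving 34 (the 27 wedge).
Quantity falls by |ΔQ| = |65 − 38| = 27.
DWL = ½ · t · |ΔQ| = ½ · 27 · 27 = 364.5.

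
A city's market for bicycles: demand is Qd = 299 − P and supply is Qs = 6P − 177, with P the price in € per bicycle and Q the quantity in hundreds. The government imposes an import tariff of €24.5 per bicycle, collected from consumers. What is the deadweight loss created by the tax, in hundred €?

Without the tax, 299 − P = 6P − 177 gives 7P = 476, so P* = €68 and Q* = 231.
With the tax collected from consumers, demand (in seller-price terms) shifts: Qd = 299 − (P + 24.5).
Solving gives Q = 210 with consumers paying €89 and suppliers receiving €64.5 (the €24.5 wedge).
Quantity falls by |ΔQ| = |231 − 210| = 21.
DWL = ½ · t · |ΔQ| = ½ · 24.5 · 21 = €257.25.

Deadweight loss = €257.25 hundred.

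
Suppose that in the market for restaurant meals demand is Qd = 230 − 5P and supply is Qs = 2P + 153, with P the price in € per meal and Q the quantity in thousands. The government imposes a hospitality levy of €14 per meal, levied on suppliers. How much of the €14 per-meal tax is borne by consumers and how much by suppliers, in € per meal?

Consumers bear €4 per meal; suppliers bear €10 per meal.

Before the tax: set 230 − 5P = 2P + 153 → P* = €11, Q* = 175.
With the tax collected from suppliers, supply shifts: Qs = 2(P − 14) + 153.
Solving gives Q = 155 with consumers paying €15 and suppliers receiving €1 (the €14 wedge).
Burden on consumers: €4; on suppliers: €10. (They sum to €14.)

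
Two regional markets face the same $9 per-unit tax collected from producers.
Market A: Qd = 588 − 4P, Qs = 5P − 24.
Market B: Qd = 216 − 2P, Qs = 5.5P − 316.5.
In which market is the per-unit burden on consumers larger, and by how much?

Market B, by $1.6.

Market A: pre-tax P* = $68, Q* = 316; post-tax Q = 296; per-unit burden on consumers = $5.
Market B: pre-tax P* = $71, Q* = 74; post-tax Q = 60.8; per-unit burden on consumers = $6.6.
Difference: $5 vs $6.6 → market B is larger by $1.6.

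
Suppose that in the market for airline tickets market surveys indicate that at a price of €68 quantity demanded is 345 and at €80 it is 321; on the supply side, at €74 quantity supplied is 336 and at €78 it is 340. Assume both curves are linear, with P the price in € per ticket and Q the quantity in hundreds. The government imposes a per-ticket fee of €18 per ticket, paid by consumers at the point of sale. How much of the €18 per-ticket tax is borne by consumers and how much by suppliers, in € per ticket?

Consumers bear €6 per ticket; suppliers bear €12 per ticket.

Demand slope: (321 − 345)/(80 − 68) = -2, so Qd = 481 − 2P.
Supply slope: (340 − 336)/(78 − 74) = 1, so Qs = P + 262.
Before the tax: set 481 − 2P = P + 262 → P* = €73, Q* = 335.
With the tax collected from consumers, demand (in seller-price terms) shifts: Qd = 481 − 2(P + 18).
Solving gives Q = 323 with consumers paying €79 and suppliers receiving €61 (the €18 wedge).
Burden on consumers: €6; on suppliers: €12. (They sum to €18.)
The less price-elastic side of the market bears the larger share of a per-unit tax.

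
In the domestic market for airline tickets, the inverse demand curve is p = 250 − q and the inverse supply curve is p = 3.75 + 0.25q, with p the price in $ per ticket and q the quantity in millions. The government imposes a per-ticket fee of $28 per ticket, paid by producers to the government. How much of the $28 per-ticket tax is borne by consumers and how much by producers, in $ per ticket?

Consumers bear $22.4 per ticket; producers bear $5.6 per ticket.

Rewrite in direct form: qd = 250 − p and qs = 4p − 15.
Before the tax: set 250 − p = 4p − 15 → p* = $53, q* = 197.
With the tax collected from producers, supply shifts: qs = 4(p − 28) − 15.
Solving gives q = 174.6 with consumers paying $75.4 and producers receiving $47.4 (the $28 wedge).
Burden on consumers: $22.4; on producers: $5.6. (They sum to $28.)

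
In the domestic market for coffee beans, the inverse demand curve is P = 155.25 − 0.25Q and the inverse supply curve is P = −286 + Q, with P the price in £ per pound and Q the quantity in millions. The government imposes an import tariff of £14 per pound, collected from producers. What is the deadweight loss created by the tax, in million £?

Rewrite in direct form: Qd = 621 − 4P and Qs = P + 286.
Without the tax, 621 − 4P = P + 286 gives 5P = 335, so P* = £67 and Q* = 353.
With the tax collected from producers, supply shifts: Qs = (P − 14) + 286.
New equilibrium: consumers pay £69.8, producers receive £55.8, Q = 341.8. (Wedge: Pb − Ps = 14.)
Quantity falls by |ΔQ| = |353 − 341.8| = 11.2.
DWL = ½ · t · |ΔQ| = ½ · 14 · 11.2 = £78.4.

Deadweight loss = £78.4 million.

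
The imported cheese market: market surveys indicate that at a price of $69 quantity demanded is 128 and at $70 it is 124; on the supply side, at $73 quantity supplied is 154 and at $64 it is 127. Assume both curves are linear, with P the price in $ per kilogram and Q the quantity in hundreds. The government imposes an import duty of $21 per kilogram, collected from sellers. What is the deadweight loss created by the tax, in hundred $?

Deadweight loss = $378 hundred.

Demand slope: (124 − 128)/(70 − 69) = -4, so Qd = 404 − 4P.
Supply slope: (127 − 154)/(64 − 73) = 3, so Qs = 3P − 65.
Before the tax: set 404 − 4P = 3P − 65 → P* = $67, Q* = 136.
With the tax collected from sellers, supply shifts: Qs = 3(P − 21) − 65.
Solving gives Q = 100 with buyers paying $76 and sellers receiving $55 (the $21 wedge).
Quantity falls by |ΔQ| = |136 − 100| = 36.
DWL = ½ · t · |ΔQ| = ½ · 21 · 36 = $378.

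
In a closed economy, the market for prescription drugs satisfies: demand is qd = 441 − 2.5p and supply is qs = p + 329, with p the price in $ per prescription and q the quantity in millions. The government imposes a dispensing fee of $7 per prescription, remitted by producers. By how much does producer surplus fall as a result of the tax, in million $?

Producer surplus falls by $1792.5 million.

Without the tax, 441 − 2.5p = p + 329 gives 3.5p = 112, so p* = $32 and q* = 361.
With the tax collected from producers, supply shifts: qs = (p − 7) + 329.
Solving gives q = 356 with consumers paying $34 and producers receiving $27 (the $7 wedge).
ΔPS is the trapezoid between Q = 356 and Q = 361 of height $5: ½ · (361 + 356) · 5 = $1792.5.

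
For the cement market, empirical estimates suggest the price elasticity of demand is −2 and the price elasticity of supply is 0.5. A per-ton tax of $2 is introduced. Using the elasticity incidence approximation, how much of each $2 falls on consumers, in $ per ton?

Incidence ratio: consumers' share ≈ εs / (εs + |εd|) = 0.5 / (0.5 + 2) = 0.2.
So consumers bear ≈ 0.2 × $2 = $0.4; sellers bear $1.6.

Consumers bear ≈ $0.4 per ton.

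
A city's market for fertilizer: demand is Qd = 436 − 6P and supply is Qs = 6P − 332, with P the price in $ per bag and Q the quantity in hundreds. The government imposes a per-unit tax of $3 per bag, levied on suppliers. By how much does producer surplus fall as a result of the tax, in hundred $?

Producer surplus falls by $71.25 hundred.

Without the tax, 436 − 6P = 6P − 332 gives 12P = 768, so P* = $64 and Q* = 52.
With the tax collected from suppliers, supply shifts: Qs = 6(P − 3) − 332.
Solving gives Q = 43 with consumers paying $65.5 and suppliers receiving $62.5 (the $3 wedge).
ΔPS is the trapezoid between Q = 43 and Q = 52 of height $1.5: ½ · (52 + 43) · 1.5 = $71.25.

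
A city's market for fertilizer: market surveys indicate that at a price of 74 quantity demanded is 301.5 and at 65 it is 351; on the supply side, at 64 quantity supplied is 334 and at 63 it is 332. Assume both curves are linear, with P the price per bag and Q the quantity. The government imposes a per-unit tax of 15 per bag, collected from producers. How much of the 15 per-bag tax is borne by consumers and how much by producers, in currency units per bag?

Demand slope: (351 − 301.5)/(65 − 74) = -5.5, so Qd = 708.5 − 5.5P.
Supply slope: (332 − 334)/(63 − 64) = 2, so Qs = 2P + 206.
Without the tax, 708.5 − 5.5P = 2P + 206 gives 7.5P = 502.5, so P* = 67 and Q* = 340.
With the tax collected from producers, supply shifts: Qs = 2(P − 15) + 206.
New equilibrium: consumers pay 71, producers receive 56, Q = 318. (Wedge: Pb − Ps = 15.)
Burden on consumers: 4; on producers: 11. (They sum to 15.)
The less price-elastic side of the market bears the larger share of a per-unit tax.

Consumers bear 4 per bag; producers bear 11 per bag.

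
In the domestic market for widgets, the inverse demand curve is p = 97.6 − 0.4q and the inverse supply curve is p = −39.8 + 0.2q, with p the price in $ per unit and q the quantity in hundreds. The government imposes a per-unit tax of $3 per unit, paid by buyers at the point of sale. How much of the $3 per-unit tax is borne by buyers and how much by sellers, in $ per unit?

Buyers bear $2 per unit; sellers bear $1 per unit.

Inverting to q(p) form: qd = 244 − 2.5p; qs = 5p + 199.
Without the tax, 244 − 2.5p = 5p + 199 gives 7.5p = 45, so p* = $6 and q* = 229.
With the tax collected from buyers, demand (in seller-price terms) shifts: qd = 244 − 2.5(p + 3).
Solving gives q = 224 with buyers paying $8 and sellers receiving $5 (the $3 wedge).
Burden on buyers: $2; on sellers: $1. (They sum to $3.)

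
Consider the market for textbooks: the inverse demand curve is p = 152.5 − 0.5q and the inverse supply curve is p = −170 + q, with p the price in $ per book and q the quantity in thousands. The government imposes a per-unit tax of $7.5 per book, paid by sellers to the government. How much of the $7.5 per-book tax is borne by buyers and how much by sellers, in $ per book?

Rewrite in direct form: qd = 305 − 2p and qs = p + 170.
Without the tax, 305 − 2p = p + 170 gives 3p = 135, so p* = $45 and q* = 215.
With the tax collected from sellers, supply shifts: qs = (p − 7.5) + 170.
New equilibrium: buyers pay $47.5, sellers receive $40, q = 210. (Wedge: pb − ps = 7.5.)
Burden on buyers: $2.5; on sellers: $5. (They sum to $7.5.)
The less price-elastic side of the market bears the larger share of a per-unit tax.

Buyers bear $2.5 per book; sellers bear $5 per book.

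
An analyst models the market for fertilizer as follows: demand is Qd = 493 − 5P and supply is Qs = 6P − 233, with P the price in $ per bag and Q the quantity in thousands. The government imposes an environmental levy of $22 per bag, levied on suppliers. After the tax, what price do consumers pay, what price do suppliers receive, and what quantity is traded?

Before the tax: set 493 − 5P = 6P − 233 → P* = $66, Q* = 163.
With the tax collected from suppliers, supply shifts: Qs = 6(P − 22) − 233.
New equilibrium: consumers pay $78, suppliers receive $56, Q = 103. (Wedge: Pb − Ps = 22.)
The less price-elastic side of the market bears the larger share of a per-unit tax.

Consumers pay $78; suppliers receive $56; quantity = 103.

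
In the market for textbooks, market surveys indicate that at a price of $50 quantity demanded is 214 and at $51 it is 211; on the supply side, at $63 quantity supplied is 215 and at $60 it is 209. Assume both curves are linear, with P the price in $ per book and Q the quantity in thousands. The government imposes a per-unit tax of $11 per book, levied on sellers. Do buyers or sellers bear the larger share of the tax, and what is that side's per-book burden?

Demand slope: (211 − 214)/(51 − 50) = -3, so Qd = 364 − 3P.
Supply slope: (209 − 215)/(60 − 63) = 2, so Qs = 2P + 89.
Without the tax, 364 − 3P = 2P + 89 gives 5P = 275, so P* = $55 and Q* = 199.
With the tax collected from sellers, supply shifts: Qs = 2(P − 11) + 89.
Solving gives Q = 185.8 with buyers paying $59.4 and sellers receiving $48.4 (the $11 wedge).
Per-book burden: buyers $4.4, sellers $6.6.
Sellers take the larger share because supply is less price-elastic here (demand slope 3 vs supply slope 2).

Sellers bear the larger share: $6.6 per book.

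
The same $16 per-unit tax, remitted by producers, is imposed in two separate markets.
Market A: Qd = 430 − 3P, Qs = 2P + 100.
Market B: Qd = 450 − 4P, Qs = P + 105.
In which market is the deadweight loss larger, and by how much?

Market A: pre-tax P* = $66, Q* = 232; post-tax Q = 212.8; deadweight loss = $153.6.
Market B: pre-tax P* = $69, Q* = 174; post-tax Q = 161.2; deadweight loss = $102.4.
Difference: $153.6 vs $102.4 → market A is larger by $51.2.

Market A, by $51.2.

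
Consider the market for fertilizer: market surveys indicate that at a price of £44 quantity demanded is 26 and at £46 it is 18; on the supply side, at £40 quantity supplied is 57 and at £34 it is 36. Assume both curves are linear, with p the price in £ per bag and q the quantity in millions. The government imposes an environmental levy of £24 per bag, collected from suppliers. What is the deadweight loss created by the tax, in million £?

Demand slope: (18 − 26)/(46 − 44) = -4, so qd = 202 − 4p.
Supply slope: (36 − 57)/(34 − 40) = 3.5, so qs = 3.5p − 83.
Before the tax: set 202 − 4p = 3.5p − 83 → p* = £38, q* = 50.
With the tax collected from suppliers, supply shifts: qs = 3.5(p − 24) − 83.
Solving gives q = 5.2 with consumers paying £49.2 and suppliers receiving £25.2 (the £24 wedge).
Quantity falls by |ΔQ| = |50 − 5.2| = 44.8.
DWL = ½ · t · |ΔQ| = ½ · 24 · 44.8 = £537.6.

Deadweight loss = £537.6 million.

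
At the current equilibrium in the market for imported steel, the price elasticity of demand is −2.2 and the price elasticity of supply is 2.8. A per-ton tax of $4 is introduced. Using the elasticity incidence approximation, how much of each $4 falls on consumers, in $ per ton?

Incidence ratio: consumers' share ≈ εs / (εs + |εd|) = 2.8 / (2.8 + 2.2) = 0.56.
So consumers bear ≈ 0.56 × $4 = $2.24; sellers bear $1.76.

Consumers bear ≈ $2.24 per ton.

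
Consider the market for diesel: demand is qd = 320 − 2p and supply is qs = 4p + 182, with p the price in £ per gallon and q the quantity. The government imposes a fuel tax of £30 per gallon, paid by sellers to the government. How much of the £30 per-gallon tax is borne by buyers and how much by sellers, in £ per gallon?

Buyers bear £20 per gallon; sellers bear £10 per gallon.

Without the tax, 320 − 2p = 4p + 182 gives 6p = 138, so p* = £23 and q* = 274.
With the tax collected from sellers, supply shifts: qs = 4(p − 30) + 182.
Solving gives q = 234 with buyers paying £43 and sellers receiving £13 (the £30 wedge).
Burden on buyers: £20; on sellers: £10. (They sum to £30.)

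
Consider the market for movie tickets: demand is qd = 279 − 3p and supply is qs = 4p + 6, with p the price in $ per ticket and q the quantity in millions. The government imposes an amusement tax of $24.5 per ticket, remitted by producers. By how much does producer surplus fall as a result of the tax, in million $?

Producer surplus falls by $1480.5 million.

Before the tax: set 279 − 3p = 4p + 6 → p* = $39, q* = 162.
With the tax collected from producers, supply shifts: qs = 4(p − 24.5) + 6.
New equilibrium: buyers pay $53, producers receive $28.5, q = 120. (Wedge: pb − ps = 24.5.)
ΔPS is the trapezoid between Q = 120 and Q = 162 of height $10.5: ½ · (162 + 120) · 10.5 = $1480.5.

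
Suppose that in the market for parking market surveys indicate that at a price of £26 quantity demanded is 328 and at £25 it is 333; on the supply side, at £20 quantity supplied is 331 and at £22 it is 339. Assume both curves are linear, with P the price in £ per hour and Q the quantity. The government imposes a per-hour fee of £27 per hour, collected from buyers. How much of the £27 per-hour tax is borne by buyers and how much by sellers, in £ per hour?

Buyers bear £12 per hour; sellers bear £15 per hour.

Demand slope: (333 − 328)/(25 − 26) = -5, so Qd = 458 − 5P.
Supply slope: (339 − 331)/(22 − 20) = 4, so Qs = 4P + 251.
Without the tax, 458 − 5P = 4P + 251 gives 9P = 207, so P* = £23 and Q* = 343.
With the tax collected from buyers, demand (in seller-price terms) shifts: Qd = 458 − 5(P + 27).
New equilibrium: buyers pay £35, sellers receive £8, Q = 283. (Wedge: Pb − Ps = 27.)
Burden on buyers: £12; on sellers: £15. (They sum to £27.)
The less price-elastic side of the market bears the larger share of a per-unit tax.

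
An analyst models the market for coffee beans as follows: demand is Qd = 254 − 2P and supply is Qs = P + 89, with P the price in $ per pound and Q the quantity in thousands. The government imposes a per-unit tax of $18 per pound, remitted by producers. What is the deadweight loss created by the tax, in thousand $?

Deadweight loss = $108 thousand.

Without the tax, 254 − 2P = P + 89 gives 3P = 165, so P* = $55 and Q* = 144.
With the tax collected from producers, supply shifts: Qs = (P − 18) + 89.
New equilibrium: buyers pay $61, producers receive $43, Q = 132. (Wedge: Pb − Ps = 18.)
Quantity falls by |ΔQ| = |144 − 132| = 12.
DWL = ½ · t · |ΔQ| = ½ · 18 · 12 = $108.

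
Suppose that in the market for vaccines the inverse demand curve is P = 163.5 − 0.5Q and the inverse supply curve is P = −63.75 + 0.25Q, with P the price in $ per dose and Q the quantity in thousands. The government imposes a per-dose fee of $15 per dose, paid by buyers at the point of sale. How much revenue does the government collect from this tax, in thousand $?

Tax revenue = $4245 thousand.

Rewrite in direct form: Qd = 327 − 2P and Qs = 4P + 255.
Before the tax: set 327 − 2P = 4P + 255 → P* = $12, Q* = 303.
With the tax collected from buyers, demand (in seller-price terms) shifts: Qd = 327 − 2(P + 15).
New equilibrium: buyers pay $22, producers receive $7, Q = 283. (Wedge: Pb − Ps = 15.)
Revenue = t · Q = 15 · 283 = $4245.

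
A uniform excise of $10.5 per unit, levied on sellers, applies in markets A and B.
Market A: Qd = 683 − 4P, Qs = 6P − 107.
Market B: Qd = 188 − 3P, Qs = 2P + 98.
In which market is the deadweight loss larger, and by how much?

Market A: pre-tax P* = $79, Q* = 367; post-tax Q = 341.8; deadweight loss = $132.3.
Market B: pre-tax P* = $18, Q* = 134; post-tax Q = 121.4; deadweight loss = $66.15.
Difference: $132.3 vs $66.15 → market A is larger by $66.15.

Market A, by $66.15.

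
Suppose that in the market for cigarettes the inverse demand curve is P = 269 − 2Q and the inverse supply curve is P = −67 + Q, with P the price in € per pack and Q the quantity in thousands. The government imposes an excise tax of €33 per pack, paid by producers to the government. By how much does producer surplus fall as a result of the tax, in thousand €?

Inverting to Q(P) form: Qd = 134.5 − 0.5P; Qs = P + 67.
Before the tax: set 134.5 − 0.5P = P + 67 → P* = €45, Q* = 112.
With the tax collected from producers, supply shifts: Qs = (P − 33) + 67.
New equilibrium: buyers pay €67, producers receive €34, Q = 101. (Wedge: Pb − Ps = 33.)
ΔPS is the trapezoid between Q = 101 and Q = 112 of height €11: ½ · (112 + 101) · 11 = €1171.5.

Producer surplus falls by €1171.5 thousand.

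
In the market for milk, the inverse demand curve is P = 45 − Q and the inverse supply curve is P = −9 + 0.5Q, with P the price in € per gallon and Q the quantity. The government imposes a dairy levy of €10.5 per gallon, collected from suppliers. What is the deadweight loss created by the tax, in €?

Deadweight loss = €36.75.

Inverting to Q(P) form: Qd = 45 − P; Qs = 2P + 18.
Without the tax, 45 − P = 2P + 18 gives 3P = 27, so P* = €9 and Q* = 36.
With the tax collected from suppliers, supply shifts: Qs = 2(P − 10.5) + 18.
New equilibrium: buyers pay €16, suppliers receive €5.5, Q = 29. (Wedge: Pb − Ps = 10.5.)
Quantity falls by |ΔQ| = |36 − 29| = 7.
DWL = ½ · t · |ΔQ| = ½ · 10.5 · 7 = €36.75.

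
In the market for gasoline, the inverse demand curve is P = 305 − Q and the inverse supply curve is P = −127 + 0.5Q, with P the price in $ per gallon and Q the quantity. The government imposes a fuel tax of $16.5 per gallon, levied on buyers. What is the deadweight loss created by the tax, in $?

Rewrite in direct form: Qd = 305 − P and Qs = 2P + 254.
Before the tax: set 305 − P = 2P + 254 → P* = $17, Q* = 288.
With the tax collected from buyers, demand (in seller-price terms) shifts: Qd = 305 − (P + 16.5).
Solving gives Q = 277 with buyers paying $28 and suppliers receiving $11.5 (the $16.5 wedge).
Quantity falls by |ΔQ| = |288 − 277| = 11.
DWL = ½ · t · |ΔQ| = ½ · 16.5 · 11 = $90.75.

Deadweight loss = $90.75.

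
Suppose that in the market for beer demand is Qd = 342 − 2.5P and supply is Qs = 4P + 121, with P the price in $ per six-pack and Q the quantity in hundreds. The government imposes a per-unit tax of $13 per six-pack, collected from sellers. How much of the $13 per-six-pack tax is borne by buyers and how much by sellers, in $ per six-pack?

Buyers bear $8 per six-pack; sellers bear $5 per six-pack.

Without the tax, 342 − 2.5P = 4P + 121 gives 6.5P = 221, so P* = $34 and Q* = 257.
With the tax collected from sellers, supply shifts: Qs = 4(P − 13) + 121.
Solving gives Q = 237 with buyers paying $42 and sellers receiving $29 (the $13 wedge).
Burden on buyers: $8; on sellers: $5. (They sum to $13.)
The less price-elastic side of the market bears the larger share of a per-unit tax.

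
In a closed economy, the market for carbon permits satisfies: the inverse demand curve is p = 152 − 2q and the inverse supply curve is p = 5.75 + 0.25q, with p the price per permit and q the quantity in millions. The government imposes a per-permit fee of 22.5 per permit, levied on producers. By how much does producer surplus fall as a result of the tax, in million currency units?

Rewrite in direct form: qd = 76 − 0.5p and qs = 4p − 23.
Before the tax: set 76 − 0.5p = 4p − 23 → p* = 22, q* = 65.
With the tax collected from producers, supply shifts: qs = 4(p − 22.5) − 23.
New equilibrium: buyers pay 42, producers receive 19.5, q = 55. (Wedge: pb − ps = 22.5.)
ΔPS is the trapezoid between Q = 55 and Q = 65 of height 2.5: ½ · (65 + 55) · 2.5 = 150.

Producer surplus falls by 150 million.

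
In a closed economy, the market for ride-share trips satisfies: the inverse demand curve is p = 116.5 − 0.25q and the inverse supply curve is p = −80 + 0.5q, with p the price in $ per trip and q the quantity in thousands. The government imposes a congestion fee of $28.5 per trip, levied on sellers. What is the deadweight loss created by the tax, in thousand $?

Deadweight loss = $541.5 thousand.

Inverting to q(p) form: qd = 466 − 4p; qs = 2p + 160.
Without the tax, 466 − 4p = 2p + 160 gives 6p = 306, so p* = $51 and q* = 262.
With the tax collected from sellers, supply shifts: qs = 2(p − 28.5) + 160.
Solving gives q = 224 with buyers paying $60.5 and sellers receiving $32 (the $28.5 wedge).
Quantity falls by |ΔQ| = |262 − 224| = 38.
DWL = ½ · t · |ΔQ| = ½ · 28.5 · 38 = $541.5.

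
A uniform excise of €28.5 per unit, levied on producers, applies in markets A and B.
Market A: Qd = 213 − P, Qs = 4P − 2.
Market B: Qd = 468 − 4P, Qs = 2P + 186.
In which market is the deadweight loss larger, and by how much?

Market A: pre-tax P* = €43, Q* = 170; post-tax Q = 147.2; deadweight loss = €324.9.
Market B: pre-tax P* = €47, Q* = 280; post-tax Q = 242; deadweight loss = €541.5.
Difference: €324.9 vs €541.5 → market B is larger by €216.6.

Market B, by €216.6.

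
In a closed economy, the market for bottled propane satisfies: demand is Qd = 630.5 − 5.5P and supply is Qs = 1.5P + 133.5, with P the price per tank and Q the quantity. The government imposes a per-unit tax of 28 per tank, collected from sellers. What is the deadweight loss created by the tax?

Deadweight loss = 462.

Without the tax, 630.5 − 5.5P = 1.5P + 133.5 gives 7P = 497, so P* = 71 and Q* = 240.
With the tax collected from sellers, supply shifts: Qs = 1.5(P − 28) + 133.5.
New equilibrium: buyers pay 77, sellers receive 49, Q = 207. (Wedge: Pb − Ps = 28.)
Quantity falls by |ΔQ| = |240 − 207| = 33.
DWL = ½ · t · |ΔQ| = ½ · 28 · 33 = 462.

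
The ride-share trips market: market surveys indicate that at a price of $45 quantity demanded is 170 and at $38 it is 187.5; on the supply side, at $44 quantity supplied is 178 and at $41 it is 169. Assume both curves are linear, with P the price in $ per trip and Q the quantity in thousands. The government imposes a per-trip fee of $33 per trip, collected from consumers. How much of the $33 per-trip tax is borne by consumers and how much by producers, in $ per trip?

Demand slope: (187.5 − 170)/(38 − 45) = -2.5, so Qd = 282.5 − 2.5P.
Supply slope: (169 − 178)/(41 − 44) = 3, so Qs = 3P + 46.
Before the tax: set 282.5 − 2.5P = 3P + 46 → P* = $43, Q* = 175.
With the tax collected from consumers, demand (in seller-price terms) shifts: Qd = 282.5 − 2.5(P + 33).
Solving gives Q = 130 with consumers paying $61 and producers receiving $28 (the $33 wedge).
Burden on consumers: $18; on producers: $15. (They sum to $33.)
The less price-elastic side of the market bears the larger share of a per-unit tax.

Consumers bear $18 per trip; producers bear $15 per trip.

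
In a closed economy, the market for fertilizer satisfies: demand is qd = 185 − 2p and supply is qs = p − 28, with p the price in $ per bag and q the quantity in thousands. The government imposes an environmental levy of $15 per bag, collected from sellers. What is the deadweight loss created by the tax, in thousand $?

Without the tax, 185 − 2p = p − 28 gives 3p = 213, so p* = $71 and q* = 43.
With the tax collected from sellers, supply shifts: qs = (p − 15) − 28.
Solving gives q = 33 with consumers paying $76 and sellers receiving $61 (the $15 wedge).
Quantity falls by |ΔQ| = |43 − 33| = 10.
DWL = ½ · t · |ΔQ| = ½ · 15 · 10 = $75.

Deadweight loss = $75 thousand.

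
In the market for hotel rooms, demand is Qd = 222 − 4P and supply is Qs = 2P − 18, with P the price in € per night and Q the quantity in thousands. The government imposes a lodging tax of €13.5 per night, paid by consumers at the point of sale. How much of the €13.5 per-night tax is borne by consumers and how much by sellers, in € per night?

Before the tax: set 222 − 4P = 2P − 18 → P* = €40, Q* = 62.
With the tax collected from consumers, demand (in seller-price terms) shifts: Qd = 222 − 4(P + 13.5).
New equilibrium: consumers pay €44.5, sellers receive €31, Q = 44. (Wedge: Pb − Ps = 13.5.)
Burden on consumers: €4.5; on sellers: €9. (They sum to €13.5.)

Consumers bear €4.5 per night; sellers bear €9 per night.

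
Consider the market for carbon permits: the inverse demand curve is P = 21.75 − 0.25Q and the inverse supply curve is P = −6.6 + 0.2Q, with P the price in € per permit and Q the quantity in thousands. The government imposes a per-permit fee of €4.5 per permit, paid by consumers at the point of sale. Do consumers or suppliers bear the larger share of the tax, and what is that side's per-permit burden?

Rewrite in direct form: Qd = 87 − 4P and Qs = 5P + 33.
Without the tax, 87 − 4P = 5P + 33 gives 9P = 54, so P* = €6 and Q* = 63.
With the tax collected from consumers, demand (in seller-price terms) shifts: Qd = 87 − 4(P + 4.5).
New equilibrium: consumers pay €8.5, suppliers receive €4, Q = 53. (Wedge: Pb − Ps = 4.5.)
Per-permit burden: consumers €2.5, suppliers €2.
Consumers take the larger share because demand is less price-elastic here (demand slope 4 vs supply slope 5).
The less price-elastic side of the market bears the larger share of a per-unit tax.

Consumers bear the larger share: €2.5 per permit.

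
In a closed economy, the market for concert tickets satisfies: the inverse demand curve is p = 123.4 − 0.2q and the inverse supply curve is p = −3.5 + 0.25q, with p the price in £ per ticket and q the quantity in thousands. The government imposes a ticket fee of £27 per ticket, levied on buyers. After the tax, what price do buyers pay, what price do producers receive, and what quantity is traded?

Buyers pay £79; producers receive £52; quantity = 222.

Inverting to q(p) form: qd = 617 − 5p; qs = 4p + 14.
Without the tax, 617 − 5p = 4p + 14 gives 9p = 603, so p* = £67 and q* = 282.
With the tax collected from buyers, demand (in seller-price terms) shifts: qd = 617 − 5(p + 27).
New equilibrium: buyers pay £79, producers receive £52, q = 222. (Wedge: pb − ps = 27.)
The less price-elastic side of the market bears the larger share of a per-unit tax.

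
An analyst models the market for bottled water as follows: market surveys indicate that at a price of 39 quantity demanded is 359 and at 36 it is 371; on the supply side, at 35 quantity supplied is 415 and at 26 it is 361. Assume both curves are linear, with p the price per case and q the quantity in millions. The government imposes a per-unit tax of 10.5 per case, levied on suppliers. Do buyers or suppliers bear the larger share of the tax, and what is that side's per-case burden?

Demand slope: (371 − 359)/(36 − 39) = -4, so qd = 515 − 4p.
Supply slope: (361 − 415)/(26 − 35) = 6, so qs = 6p + 205.
Before the tax: set 515 − 4p = 6p + 205 → p* = 31, q* = 391.
With the tax collected from suppliers, supply shifts: qs = 6(p − 10.5) + 205.
Solving gives q = 365.8 with buyers paying 37.3 and suppliers receiving 26.8 (the 10.5 wedge).
Per-case burden: buyers 6.3, suppliers 4.2.
Buyers take the larger share because demand is less price-elastic here (demand slope 4 vs supply slope 6).

Buyers bear the larger share: 6.3 per case.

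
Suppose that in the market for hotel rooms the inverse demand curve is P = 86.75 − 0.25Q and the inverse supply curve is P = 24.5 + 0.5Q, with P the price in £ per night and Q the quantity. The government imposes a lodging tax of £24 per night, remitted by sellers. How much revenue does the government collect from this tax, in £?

Tax revenue = £1224.

Rewrite in direct form: Qd = 347 − 4P and Qs = 2P − 49.
Before the tax: set 347 − 4P = 2P − 49 → P* = £66, Q* = 83.
With the tax collected from sellers, supply shifts: Qs = 2(P − 24) − 49.
New equilibrium: buyers pay £74, sellers receive £50, Q = 51. (Wedge: Pb − Ps = 24.)
Revenue = t · Q = 24 · 51 = £1224.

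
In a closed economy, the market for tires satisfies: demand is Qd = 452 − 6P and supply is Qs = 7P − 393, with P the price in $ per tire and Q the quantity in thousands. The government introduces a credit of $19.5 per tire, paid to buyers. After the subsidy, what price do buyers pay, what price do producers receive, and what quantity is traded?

Buyers pay $54.5; producers receive $74; quantity = 125.

Before the subsidy: set 452 − 6P = 7P − 393 → P* = $65, Q* = 62.
With a per-unit subsidy paid to buyers, each effectively pays P − 19.5, so demand becomes Qd = 452 − 6(P − 19.5).
Solving gives Q = 125 with buyers paying $54.5 and producers receiving $74 (the $19.5 wedge).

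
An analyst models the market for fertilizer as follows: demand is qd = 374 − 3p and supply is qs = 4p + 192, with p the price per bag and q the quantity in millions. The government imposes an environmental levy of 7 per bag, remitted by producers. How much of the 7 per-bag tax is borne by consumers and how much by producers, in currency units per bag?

Without the tax, 374 − 3p = 4p + 192 gives 7p = 182, so p* = 26 and q* = 296.
With the tax collected from producers, supply shifts: qs = 4(p − 7) + 192.
New equilibrium: consumers pay 30, producers receive 23, q = 284. (Wedge: pb − ps = 7.)
Burden on consumers: 4; on producers: 3. (They sum to 7.)
The less price-elastic side of the market bears the larger share of a per-unit tax.

Consumers bear 4 per bag; producers bear 3 per bag.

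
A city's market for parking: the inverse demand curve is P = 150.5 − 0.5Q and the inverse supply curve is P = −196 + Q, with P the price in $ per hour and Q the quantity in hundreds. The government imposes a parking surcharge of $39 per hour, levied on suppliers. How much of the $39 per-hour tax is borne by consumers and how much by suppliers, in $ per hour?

Inverting to Q(P) form: Qd = 301 − 2P; Qs = P + 196.
Before the tax: set 301 − 2P = P + 196 → P* = $35, Q* = 231.
With the tax collected from suppliers, supply shifts: Qs = (P − 39) + 196.
New equilibrium: consumers pay $48, suppliers receive $9, Q = 205. (Wedge: Pb − Ps = 39.)
Burden on consumers: $13; on suppliers: $26. (They sum to $39.)

Consumers bear $13 per hour; suppliers bear $26 per hour.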